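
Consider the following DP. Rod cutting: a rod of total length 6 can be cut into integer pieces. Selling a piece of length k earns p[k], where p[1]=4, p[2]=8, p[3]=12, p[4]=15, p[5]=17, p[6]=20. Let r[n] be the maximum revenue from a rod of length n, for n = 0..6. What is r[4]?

16

   n    0    1    2    3    4    5    6
r[n]    0    4    8   12   16   20   24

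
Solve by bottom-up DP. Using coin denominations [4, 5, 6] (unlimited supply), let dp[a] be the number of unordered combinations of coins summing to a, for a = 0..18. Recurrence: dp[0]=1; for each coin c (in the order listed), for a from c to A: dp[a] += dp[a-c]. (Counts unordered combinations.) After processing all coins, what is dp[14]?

2

after  coin     0     1     2     3     4     5     6     7     8     9    10    11    12    13    14    15    16    17    18
          4     1     0     0     0     1     0     0     0     1     0     0     0     1     0     0     0     1     0     0
          5     1     0     0     0     1     1     0     0     1     1     1     0     1     1     1     1     1     1     1
          6     1     0     0     0     1     1     1     0     1     1     2     1     2     1     2     2     3     2     3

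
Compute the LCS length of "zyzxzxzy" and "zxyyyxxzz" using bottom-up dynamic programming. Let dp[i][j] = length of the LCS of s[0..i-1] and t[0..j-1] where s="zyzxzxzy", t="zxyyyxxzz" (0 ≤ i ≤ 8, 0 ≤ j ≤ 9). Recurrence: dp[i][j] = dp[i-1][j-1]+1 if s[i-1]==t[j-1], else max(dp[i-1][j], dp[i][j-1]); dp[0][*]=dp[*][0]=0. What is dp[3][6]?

2

   ''  z  x  y  y  y  x  x  z  z
''  0  0  0  0  0  0  0  0  0  0
 z  0  1  1  1  1  1  1  1  1  1
 y  0  1  1  2  2  2  2  2  2  2
 z  0  1  1  2  2  2  2  2  3  3
 x  0  1  2  2  2  2  3  3  3  3
 z  0  1  2  2  2  2  3  3  4  4
 x  0  1  2  2  2  2  3  4  4  4
 z  0  1  2  2  2  2  3  4  5  5
 y  0  1  2  3  3  3  3  4  5  5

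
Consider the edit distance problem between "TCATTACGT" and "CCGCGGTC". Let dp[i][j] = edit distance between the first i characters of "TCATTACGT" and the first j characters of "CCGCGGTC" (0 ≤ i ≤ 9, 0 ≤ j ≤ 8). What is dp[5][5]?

   ''  C  C  G  C  G  G  T  C
''  0  1  2  3  4  5  6  7  8
 T  1  1  2  3  4  5  6  6  7
 C  2  1  1  2  3  4  5  6  6
 A  3  2  2  2  3  4  5  6  7
 T  4  3  3  3  3  4  5  5  6
 T  5  4  4  4  4  4  5  5  6
 A  6  5  5  5  5  5  5  6  6
 C  7  6  5  6  5  6  6  6  6
 G  8  7  6  5  6  5  6  7  7
 T  9  8  7  6  6  6  6  6  7

4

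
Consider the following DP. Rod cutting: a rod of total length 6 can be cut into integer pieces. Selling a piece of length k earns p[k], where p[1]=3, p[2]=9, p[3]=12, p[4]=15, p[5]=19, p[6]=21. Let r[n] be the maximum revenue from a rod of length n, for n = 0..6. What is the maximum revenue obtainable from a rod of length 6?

   n    0    1    2    3    4    5    6
r[n]    0    3    9   12   18   21   27

27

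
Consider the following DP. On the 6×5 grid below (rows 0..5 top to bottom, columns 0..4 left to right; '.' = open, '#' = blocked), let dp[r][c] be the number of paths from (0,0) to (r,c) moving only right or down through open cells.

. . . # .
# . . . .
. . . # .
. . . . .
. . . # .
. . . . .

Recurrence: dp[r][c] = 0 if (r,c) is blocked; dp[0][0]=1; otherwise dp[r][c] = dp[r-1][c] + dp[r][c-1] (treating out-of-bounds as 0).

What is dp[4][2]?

5

r\c   0   1   2   3   4
  0   1   1   1   0   0
  1   0   1   2   2   2
  2   0   1   3   0   2
  3   0   1   4   4   6
  4   0   1   5   0   6
  5   0   1   6   6  12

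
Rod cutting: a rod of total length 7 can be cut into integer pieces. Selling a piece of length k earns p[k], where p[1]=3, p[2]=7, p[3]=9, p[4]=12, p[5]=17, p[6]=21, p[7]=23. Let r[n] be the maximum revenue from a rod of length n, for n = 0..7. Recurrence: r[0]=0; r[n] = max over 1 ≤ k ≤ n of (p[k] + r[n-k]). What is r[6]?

21

   n    0    1    2    3    4    5    6    7
r[n]    0    3    7   10   14   17   21   24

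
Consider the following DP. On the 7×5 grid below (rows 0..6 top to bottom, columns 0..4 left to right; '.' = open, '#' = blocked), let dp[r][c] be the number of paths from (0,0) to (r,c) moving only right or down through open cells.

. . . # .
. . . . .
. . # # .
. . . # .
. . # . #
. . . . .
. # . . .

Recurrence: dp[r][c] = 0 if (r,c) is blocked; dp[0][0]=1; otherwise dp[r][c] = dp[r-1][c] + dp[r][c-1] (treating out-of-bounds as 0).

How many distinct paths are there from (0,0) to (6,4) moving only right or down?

18

r\c   0   1   2   3   4
  0   1   1   1   0   0
  1   1   2   3   3   3
  2   1   3   0   0   3
  3   1   4   4   0   3
  4   1   5   0   0   0
  5   1   6   6   6   6
  6   1   0   6  12  18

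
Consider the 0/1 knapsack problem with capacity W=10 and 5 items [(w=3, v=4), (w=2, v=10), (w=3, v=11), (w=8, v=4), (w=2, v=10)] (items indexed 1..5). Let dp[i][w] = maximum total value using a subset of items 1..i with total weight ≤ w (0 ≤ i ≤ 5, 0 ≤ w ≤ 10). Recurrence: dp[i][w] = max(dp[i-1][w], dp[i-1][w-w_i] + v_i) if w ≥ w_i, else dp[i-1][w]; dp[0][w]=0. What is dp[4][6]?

i\w   0   1   2   3   4   5   6   7   8   9  10
  0   0   0   0   0   0   0   0   0   0   0   0
  1   0   0   0   4   4   4   4   4   4   4   4
  2   0   0  10  10  10  14  14  14  14  14  14
  3   0   0  10  11  11  21  21  21  25  25  25
  4   0   0  10  11  11  21  21  21  25  25  25
  5   0   0  10  11  20  21  21  31  31  31  35

21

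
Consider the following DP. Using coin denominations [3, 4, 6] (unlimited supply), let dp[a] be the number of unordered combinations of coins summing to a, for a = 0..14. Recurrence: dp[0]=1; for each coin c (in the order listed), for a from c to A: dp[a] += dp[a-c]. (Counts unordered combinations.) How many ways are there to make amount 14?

2

after  coin     0     1     2     3     4     5     6     7     8     9    10    11    12    13    14
          3     1     0     0     1     0     0     1     0     0     1     0     0     1     0     0
          4     1     0     0     1     1     0     1     1     1     1     1     1     2     1     1
          6     1     0     0     1     1     0     2     1     1     2     2     1     4     2     2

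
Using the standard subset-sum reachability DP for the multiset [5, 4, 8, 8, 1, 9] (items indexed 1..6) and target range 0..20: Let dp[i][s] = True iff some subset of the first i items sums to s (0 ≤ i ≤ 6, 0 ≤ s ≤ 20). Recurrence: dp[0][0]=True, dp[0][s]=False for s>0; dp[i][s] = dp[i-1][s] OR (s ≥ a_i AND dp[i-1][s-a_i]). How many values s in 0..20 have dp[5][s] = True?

15

i\s   0   1   2   3   4   5   6   7   8   9  10  11  12  13  14  15  16  17  18  19  20
  0   T   F   F   F   F   F   F   F   F   F   F   F   F   F   F   F   F   F   F   F   F
  1   T   F   F   F   F   T   F   F   F   F   F   F   F   F   F   F   F   F   F   F   F
  2   T   F   F   F   T   T   F   F   F   T   F   F   F   F   F   F   F   F   F   F   F
  3   T   F   F   F   T   T   F   F   T   T   F   F   T   T   F   F   F   T   F   F   F
  4   T   F   F   F   T   T   F   F   T   T   F   F   T   T   F   F   T   T   F   F   T
  5   T   T   F   F   T   T   T   F   T   T   T   F   T   T   T   F   T   T   T   F   T
  6   T   T   F   F   T   T   T   F   T   T   T   F   T   T   T   T   T   T   T   T   T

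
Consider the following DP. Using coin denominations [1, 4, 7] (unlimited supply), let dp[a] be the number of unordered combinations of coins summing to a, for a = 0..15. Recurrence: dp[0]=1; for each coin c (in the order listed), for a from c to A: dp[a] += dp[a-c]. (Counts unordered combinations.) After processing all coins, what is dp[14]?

7

after  coin     0     1     2     3     4     5     6     7     8     9    10    11    12    13    14    15
          1     1     1     1     1     1     1     1     1     1     1     1     1     1     1     1     1
          4     1     1     1     1     2     2     2     2     3     3     3     3     4     4     4     4
          7     1     1     1     1     2     2     2     3     4     4     4     5     6     6     7     8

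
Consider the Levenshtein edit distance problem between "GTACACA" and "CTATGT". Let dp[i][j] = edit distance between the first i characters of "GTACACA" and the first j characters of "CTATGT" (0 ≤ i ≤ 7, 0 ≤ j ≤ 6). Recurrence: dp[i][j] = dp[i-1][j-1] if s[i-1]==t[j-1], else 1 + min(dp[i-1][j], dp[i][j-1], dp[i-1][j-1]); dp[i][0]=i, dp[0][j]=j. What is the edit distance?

5

   ''  C  T  A  T  G  T
''  0  1  2  3  4  5  6
 G  1  1  2  3  4  4  5
 T  2  2  1  2  3  4  4
 A  3  3  2  1  2  3  4
 C  4  3  3  2  2  3  4
 A  5  4  4  3  3  3  4
 C  6  5  5  4  4  4  4
 A  7  6  6  5  5  5  5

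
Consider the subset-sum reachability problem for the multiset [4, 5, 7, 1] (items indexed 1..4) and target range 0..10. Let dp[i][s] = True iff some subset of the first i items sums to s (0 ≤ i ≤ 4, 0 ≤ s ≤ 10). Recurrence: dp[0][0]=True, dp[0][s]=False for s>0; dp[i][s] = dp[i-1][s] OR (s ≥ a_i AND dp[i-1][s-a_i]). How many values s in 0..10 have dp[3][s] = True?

i\s   0   1   2   3   4   5   6   7   8   9  10
  0   T   F   F   F   F   F   F   F   F   F   F
  1   T   F   F   F   T   F   F   F   F   F   F
  2   T   F   F   F   T   T   F   F   F   T   F
  3   T   F   F   F   T   T   F   T   F   T   F
  4   T   T   F   F   T   T   T   T   T   T   T

5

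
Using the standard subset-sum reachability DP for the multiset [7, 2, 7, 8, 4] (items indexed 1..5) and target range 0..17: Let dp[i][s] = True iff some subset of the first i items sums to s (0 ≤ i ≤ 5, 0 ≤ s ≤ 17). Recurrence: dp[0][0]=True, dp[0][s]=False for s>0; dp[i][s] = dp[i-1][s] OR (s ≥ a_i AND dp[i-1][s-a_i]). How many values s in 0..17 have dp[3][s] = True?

6

i\s   0   1   2   3   4   5   6   7   8   9  10  11  12  13  14  15  16  17
  0   T   F   F   F   F   F   F   F   F   F   F   F   F   F   F   F   F   F
  1   T   F   F   F   F   F   F   T   F   F   F   F   F   F   F   F   F   F
  2   T   F   T   F   F   F   F   T   F   T   F   F   F   F   F   F   F   F
  3   T   F   T   F   F   F   F   T   F   T   F   F   F   F   T   F   T   F
  4   T   F   T   F   F   F   F   T   T   T   T   F   F   F   T   T   T   T
  5   T   F   T   F   T   F   T   T   T   T   T   T   T   T   T   T   T   T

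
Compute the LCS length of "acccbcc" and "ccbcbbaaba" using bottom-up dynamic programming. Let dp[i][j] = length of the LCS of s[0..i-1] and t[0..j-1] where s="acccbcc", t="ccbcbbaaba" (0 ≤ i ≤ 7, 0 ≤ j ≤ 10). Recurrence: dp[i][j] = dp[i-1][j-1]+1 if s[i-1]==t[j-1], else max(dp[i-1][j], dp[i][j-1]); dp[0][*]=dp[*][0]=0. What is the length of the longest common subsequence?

4

   ''  c  c  b  c  b  b  a  a  b  a
''  0  0  0  0  0  0  0  0  0  0  0
 a  0  0  0  0  0  0  0  1  1  1  1
 c  0  1  1  1  1  1  1  1  1  1  1
 c  0  1  2  2  2  2  2  2  2  2  2
 c  0  1  2  2  3  3  3  3  3  3  3
 b  0  1  2  3  3  4  4  4  4  4  4
 c  0  1  2  3  4  4  4  4  4  4  4
 c  0  1  2  3  4  4  4  4  4  4  4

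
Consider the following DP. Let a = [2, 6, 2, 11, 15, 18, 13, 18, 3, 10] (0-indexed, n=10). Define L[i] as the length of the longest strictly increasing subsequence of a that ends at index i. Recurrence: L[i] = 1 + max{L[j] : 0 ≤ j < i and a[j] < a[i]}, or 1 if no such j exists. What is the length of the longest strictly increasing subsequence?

5

   i    0    1    2    3    4    5    6    7    8    9
a[i]    2    6    2   11   15   18   13   18    3   10
L[i]    1    2    1    3    4    5    4    5    2    3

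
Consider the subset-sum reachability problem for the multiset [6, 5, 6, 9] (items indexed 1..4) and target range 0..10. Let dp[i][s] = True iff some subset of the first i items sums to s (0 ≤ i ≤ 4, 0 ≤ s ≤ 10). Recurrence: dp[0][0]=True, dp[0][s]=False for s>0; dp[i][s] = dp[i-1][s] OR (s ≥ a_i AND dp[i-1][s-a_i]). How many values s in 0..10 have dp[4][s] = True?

i\s   0   1   2   3   4   5   6   7   8   9  10
  0   T   F   F   F   F   F   F   F   F   F   F
  1   T   F   F   F   F   F   T   F   F   F   F
  2   T   F   F   F   F   T   T   F   F   F   F
  3   T   F   F   F   F   T   T   F   F   F   F
  4   T   F   F   F   F   T   T   F   F   T   F

4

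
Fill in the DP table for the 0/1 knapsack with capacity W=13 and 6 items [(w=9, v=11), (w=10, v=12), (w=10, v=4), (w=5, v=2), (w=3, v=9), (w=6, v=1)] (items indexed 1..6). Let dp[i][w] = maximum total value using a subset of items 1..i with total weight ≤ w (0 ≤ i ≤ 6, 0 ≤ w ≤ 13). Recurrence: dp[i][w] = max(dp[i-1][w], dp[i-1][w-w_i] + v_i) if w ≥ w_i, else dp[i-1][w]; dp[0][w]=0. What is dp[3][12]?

12

i\w   0   1   2   3   4   5   6   7   8   9  10  11  12  13
  0   0   0   0   0   0   0   0   0   0   0   0   0   0   0
  1   0   0   0   0   0   0   0   0   0  11  11  11  11  11
  2   0   0   0   0   0   0   0   0   0  11  12  12  12  12
  3   0   0   0   0   0   0   0   0   0  11  12  12  12  12
  4   0   0   0   0   0   2   2   2   2  11  12  12  12  12
  5   0   0   0   9   9   9   9   9  11  11  12  12  20  21
  6   0   0   0   9   9   9   9   9  11  11  12  12  20  21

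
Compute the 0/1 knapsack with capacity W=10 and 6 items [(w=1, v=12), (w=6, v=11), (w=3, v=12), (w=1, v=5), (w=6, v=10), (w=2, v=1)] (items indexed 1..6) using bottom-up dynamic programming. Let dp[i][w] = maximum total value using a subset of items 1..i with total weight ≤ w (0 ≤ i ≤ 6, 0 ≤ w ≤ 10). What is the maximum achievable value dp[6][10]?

35

i\w   0   1   2   3   4   5   6   7   8   9  10
  0   0   0   0   0   0   0   0   0   0   0   0
  1   0  12  12  12  12  12  12  12  12  12  12
  2   0  12  12  12  12  12  12  23  23  23  23
  3   0  12  12  12  24  24  24  24  24  24  35
  4   0  12  17  17  24  29  29  29  29  29  35
  5   0  12  17  17  24  29  29  29  29  29  35
  6   0  12  17  17  24  29  29  30  30  30  35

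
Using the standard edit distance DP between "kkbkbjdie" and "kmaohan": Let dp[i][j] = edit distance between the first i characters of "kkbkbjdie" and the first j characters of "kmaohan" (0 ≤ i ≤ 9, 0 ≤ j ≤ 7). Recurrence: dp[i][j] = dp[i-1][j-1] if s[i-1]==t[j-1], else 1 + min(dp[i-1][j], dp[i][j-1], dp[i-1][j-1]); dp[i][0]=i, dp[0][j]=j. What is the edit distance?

8

   ''  k  m  a  o  h  a  n
''  0  1  2  3  4  5  6  7
 k  1  0  1  2  3  4  5  6
 k  2  1  1  2  3  4  5  6
 b  3  2  2  2  3  4  5  6
 k  4  3  3  3  3  4  5  6
 b  5  4  4  4  4  4  5  6
 j  6  5  5  5  5  5  5  6
 d  7  6  6  6  6  6  6  6
 i  8  7  7  7  7  7  7  7
 e  9  8  8  8  8  8  8  8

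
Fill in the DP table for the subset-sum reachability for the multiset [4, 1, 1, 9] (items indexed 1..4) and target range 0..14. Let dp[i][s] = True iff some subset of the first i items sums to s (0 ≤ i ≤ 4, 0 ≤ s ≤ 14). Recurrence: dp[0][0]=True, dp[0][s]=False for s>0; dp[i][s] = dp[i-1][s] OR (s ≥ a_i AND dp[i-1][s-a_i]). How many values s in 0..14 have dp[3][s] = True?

i\s   0   1   2   3   4   5   6   7   8   9  10  11  12  13  14
  0   T   F   F   F   F   F   F   F   F   F   F   F   F   F   F
  1   T   F   F   F   T   F   F   F   F   F   F   F   F   F   F
  2   T   T   F   F   T   T   F   F   F   F   F   F   F   F   F
  3   T   T   T   F   T   T   T   F   F   F   F   F   F   F   F
  4   T   T   T   F   T   T   T   F   F   T   T   T   F   T   T

6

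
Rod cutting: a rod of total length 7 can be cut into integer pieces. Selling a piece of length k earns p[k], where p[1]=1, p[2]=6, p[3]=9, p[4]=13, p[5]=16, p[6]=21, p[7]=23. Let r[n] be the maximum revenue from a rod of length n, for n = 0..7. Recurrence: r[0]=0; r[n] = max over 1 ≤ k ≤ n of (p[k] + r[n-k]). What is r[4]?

13

   n    0    1    2    3    4    5    6    7
r[n]    0    1    6    9   13   16   21   23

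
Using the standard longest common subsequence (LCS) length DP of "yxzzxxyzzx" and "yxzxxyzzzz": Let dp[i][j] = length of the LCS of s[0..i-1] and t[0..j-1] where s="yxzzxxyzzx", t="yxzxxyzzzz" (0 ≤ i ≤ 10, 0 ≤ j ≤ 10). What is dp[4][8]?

4

   ''  y  x  z  x  x  y  z  z  z  z
''  0  0  0  0  0  0  0  0  0  0  0
 y  0  1  1  1  1  1  1  1  1  1  1
 x  0  1  2  2  2  2  2  2  2  2  2
 z  0  1  2  3  3  3  3  3  3  3  3
 z  0  1  2  3  3  3  3  4  4  4  4
 x  0  1  2  3  4  4  4  4  4  4  4
 x  0  1  2  3  4  5  5  5  5  5  5
 y  0  1  2  3  4  5  6  6  6  6  6
 z  0  1  2  3  4  5  6  7  7  7  7
 z  0  1  2  3  4  5  6  7  8  8  8
 x  0  1  2  3  4  5  6  7  8  8  8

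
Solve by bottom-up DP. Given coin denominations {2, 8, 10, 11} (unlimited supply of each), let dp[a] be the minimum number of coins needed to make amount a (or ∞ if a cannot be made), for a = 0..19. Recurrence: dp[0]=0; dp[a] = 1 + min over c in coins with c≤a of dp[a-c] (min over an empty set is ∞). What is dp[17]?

 a  0  1  2  3  4  5  6  7  8  9 10 11 12 13 14 15 16 17 18 19
dp  0  -  1  -  2  -  3  -  1  -  1  1  2  2  3  3  2  4  2  2
(- denotes ∞ / unreachable)

4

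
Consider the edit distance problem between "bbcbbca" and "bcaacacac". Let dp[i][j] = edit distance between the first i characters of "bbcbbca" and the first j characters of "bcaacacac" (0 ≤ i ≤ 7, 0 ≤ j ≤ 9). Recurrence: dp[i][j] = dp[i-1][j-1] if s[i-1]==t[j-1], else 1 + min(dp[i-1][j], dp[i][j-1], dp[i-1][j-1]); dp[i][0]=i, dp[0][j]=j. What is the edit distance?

6

   ''  b  c  a  a  c  a  c  a  c
''  0  1  2  3  4  5  6  7  8  9
 b  1  0  1  2  3  4  5  6  7  8
 b  2  1  1  2  3  4  5  6  7  8
 c  3  2  1  2  3  3  4  5  6  7
 b  4  3  2  2  3  4  4  5  6  7
 b  5  4  3  3  3  4  5  5  6  7
 c  6  5  4  4  4  3  4  5  6  6
 a  7  6  5  4  4  4  3  4  5  6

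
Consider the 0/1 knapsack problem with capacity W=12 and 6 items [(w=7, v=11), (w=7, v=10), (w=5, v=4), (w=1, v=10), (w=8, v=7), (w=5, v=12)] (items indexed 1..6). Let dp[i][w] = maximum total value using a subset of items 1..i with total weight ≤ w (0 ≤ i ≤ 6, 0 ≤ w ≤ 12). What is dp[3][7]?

i\w   0   1   2   3   4   5   6   7   8   9  10  11  12
  0   0   0   0   0   0   0   0   0   0   0   0   0   0
  1   0   0   0   0   0   0   0  11  11  11  11  11  11
  2   0   0   0   0   0   0   0  11  11  11  11  11  11
  3   0   0   0   0   0   4   4  11  11  11  11  11  15
  4   0  10  10  10  10  10  14  14  21  21  21  21  21
  5   0  10  10  10  10  10  14  14  21  21  21  21  21
  6   0  10  10  10  10  12  22  22  22  22  22  26  26

11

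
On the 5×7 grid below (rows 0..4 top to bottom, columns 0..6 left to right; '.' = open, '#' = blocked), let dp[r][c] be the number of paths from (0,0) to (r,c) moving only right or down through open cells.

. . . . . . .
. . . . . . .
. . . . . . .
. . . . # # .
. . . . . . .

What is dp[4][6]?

63

r\c   0   1   2   3   4   5   6
  0   1   1   1   1   1   1   1
  1   1   2   3   4   5   6   7
  2   1   3   6  10  15  21  28
  3   1   4  10  20   0   0  28
  4   1   5  15  35  35  35  63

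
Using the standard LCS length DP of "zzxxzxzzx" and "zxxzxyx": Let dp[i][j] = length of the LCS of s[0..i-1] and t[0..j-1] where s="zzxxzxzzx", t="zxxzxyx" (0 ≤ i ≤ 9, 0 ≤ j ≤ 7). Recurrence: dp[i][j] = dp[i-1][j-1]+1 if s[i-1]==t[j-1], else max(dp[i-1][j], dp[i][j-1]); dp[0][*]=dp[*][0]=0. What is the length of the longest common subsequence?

   ''  z  x  x  z  x  y  x
''  0  0  0  0  0  0  0  0
 z  0  1  1  1  1  1  1  1
 z  0  1  1  1  2  2  2  2
 x  0  1  2  2  2  3  3  3
 x  0  1  2  3  3  3  3  4
 z  0  1  2  3  4  4  4  4
 x  0  1  2  3  4  5  5  5
 z  0  1  2  3  4  5  5  5
 z  0  1  2  3  4  5  5  5
 x  0  1  2  3  4  5  5  6

6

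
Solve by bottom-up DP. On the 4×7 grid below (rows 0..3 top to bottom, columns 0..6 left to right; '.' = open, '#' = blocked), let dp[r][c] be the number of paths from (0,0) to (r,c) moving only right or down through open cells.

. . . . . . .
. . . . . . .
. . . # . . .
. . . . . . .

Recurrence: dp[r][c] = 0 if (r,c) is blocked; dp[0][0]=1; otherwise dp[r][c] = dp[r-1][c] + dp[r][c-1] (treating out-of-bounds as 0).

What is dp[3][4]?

r\c   0   1   2   3   4   5   6
  0   1   1   1   1   1   1   1
  1   1   2   3   4   5   6   7
  2   1   3   6   0   5  11  18
  3   1   4  10  10  15  26  44

15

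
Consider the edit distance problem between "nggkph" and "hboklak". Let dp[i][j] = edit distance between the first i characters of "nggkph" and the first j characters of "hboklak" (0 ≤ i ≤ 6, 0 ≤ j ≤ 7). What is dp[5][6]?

   ''  h  b  o  k  l  a  k
''  0  1  2  3  4  5  6  7
 n  1  1  2  3  4  5  6  7
 g  2  2  2  3  4  5  6  7
 g  3  3  3  3  4  5  6  7
 k  4  4  4  4  3  4  5  6
 p  5  5  5  5  4  4  5  6
 h  6  5  6  6  5  5  5  6

5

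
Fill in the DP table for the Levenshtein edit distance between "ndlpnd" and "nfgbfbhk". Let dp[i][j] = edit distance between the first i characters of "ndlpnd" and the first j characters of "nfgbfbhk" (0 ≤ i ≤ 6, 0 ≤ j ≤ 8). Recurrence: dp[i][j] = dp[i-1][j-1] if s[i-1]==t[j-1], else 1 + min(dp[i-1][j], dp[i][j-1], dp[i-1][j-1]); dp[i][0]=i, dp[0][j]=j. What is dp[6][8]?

7

   ''  n  f  g  b  f  b  h  k
''  0  1  2  3  4  5  6  7  8
 n  1  0  1  2  3  4  5  6  7
 d  2  1  1  2  3  4  5  6  7
 l  3  2  2  2  3  4  5  6  7
 p  4  3  3  3  3  4  5  6  7
 n  5  4  4  4  4  4  5  6  7
 d  6  5  5  5  5  5  5  6  7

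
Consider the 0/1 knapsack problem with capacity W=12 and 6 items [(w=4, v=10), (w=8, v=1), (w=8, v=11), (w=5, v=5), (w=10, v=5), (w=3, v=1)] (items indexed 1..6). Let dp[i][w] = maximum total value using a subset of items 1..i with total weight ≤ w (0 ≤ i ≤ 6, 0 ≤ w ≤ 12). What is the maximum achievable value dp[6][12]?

i\w   0   1   2   3   4   5   6   7   8   9  10  11  12
  0   0   0   0   0   0   0   0   0   0   0   0   0   0
  1   0   0   0   0  10  10  10  10  10  10  10  10  10
  2   0   0   0   0  10  10  10  10  10  10  10  10  11
  3   0   0   0   0  10  10  10  10  11  11  11  11  21
  4   0   0   0   0  10  10  10  10  11  15  15  15  21
  5   0   0   0   0  10  10  10  10  11  15  15  15  21
  6   0   0   0   1  10  10  10  11  11  15  15  15  21

21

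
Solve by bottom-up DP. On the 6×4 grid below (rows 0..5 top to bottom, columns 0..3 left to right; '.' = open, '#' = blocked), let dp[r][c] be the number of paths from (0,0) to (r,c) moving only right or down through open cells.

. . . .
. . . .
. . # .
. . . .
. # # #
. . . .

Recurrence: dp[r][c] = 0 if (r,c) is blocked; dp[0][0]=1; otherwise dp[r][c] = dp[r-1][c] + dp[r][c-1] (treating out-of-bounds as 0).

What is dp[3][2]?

r\c   0   1   2   3
  0   1   1   1   1
  1   1   2   3   4
  2   1   3   0   4
  3   1   4   4   8
  4   1   0   0   0
  5   1   1   1   1

4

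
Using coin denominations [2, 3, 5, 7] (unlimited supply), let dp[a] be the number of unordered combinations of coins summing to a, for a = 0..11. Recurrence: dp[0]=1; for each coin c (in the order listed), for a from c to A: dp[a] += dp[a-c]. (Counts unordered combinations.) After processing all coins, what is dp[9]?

4

after  coin     0     1     2     3     4     5     6     7     8     9    10    11
          2     1     0     1     0     1     0     1     0     1     0     1     0
          3     1     0     1     1     1     1     2     1     2     2     2     2
          5     1     0     1     1     1     2     2     2     3     3     4     4
          7     1     0     1     1     1     2     2     3     3     4     5     5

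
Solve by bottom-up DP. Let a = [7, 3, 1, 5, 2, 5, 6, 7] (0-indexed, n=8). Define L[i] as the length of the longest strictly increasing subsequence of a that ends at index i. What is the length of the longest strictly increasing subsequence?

   i    0    1    2    3    4    5    6    7
a[i]    7    3    1    5    2    5    6    7
L[i]    1    1    1    2    2    3    4    5

5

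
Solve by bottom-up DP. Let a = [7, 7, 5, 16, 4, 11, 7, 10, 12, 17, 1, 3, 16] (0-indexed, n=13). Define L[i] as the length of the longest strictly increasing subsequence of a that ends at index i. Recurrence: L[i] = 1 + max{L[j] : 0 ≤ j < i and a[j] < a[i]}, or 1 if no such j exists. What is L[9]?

5

   i    0    1    2    3    4    5    6    7    8    9   10   11   12
a[i]    7    7    5   16    4   11    7   10   12   17    1    3   16
L[i]    1    1    1    2    1    2    2    3    4    5    1    2    5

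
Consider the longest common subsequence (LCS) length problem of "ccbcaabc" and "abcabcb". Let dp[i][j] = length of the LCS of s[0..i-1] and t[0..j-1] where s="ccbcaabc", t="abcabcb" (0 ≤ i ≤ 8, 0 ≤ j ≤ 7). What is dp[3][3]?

1

   ''  a  b  c  a  b  c  b
''  0  0  0  0  0  0  0  0
 c  0  0  0  1  1  1  1  1
 c  0  0  0  1  1  1  2  2
 b  0  0  1  1  1  2  2  3
 c  0  0  1  2  2  2  3  3
 a  0  1  1  2  3  3  3  3
 a  0  1  1  2  3  3  3  3
 b  0  1  2  2  3  4  4  4
 c  0  1  2  3  3  4  5  5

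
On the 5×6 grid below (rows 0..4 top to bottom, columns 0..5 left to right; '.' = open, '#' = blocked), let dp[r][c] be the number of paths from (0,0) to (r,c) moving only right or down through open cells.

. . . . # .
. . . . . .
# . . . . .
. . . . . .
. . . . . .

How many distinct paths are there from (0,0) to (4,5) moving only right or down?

100

r\c   0   1   2   3   4   5
  0   1   1   1   1   0   0
  1   1   2   3   4   4   4
  2   0   2   5   9  13  17
  3   0   2   7  16  29  46
  4   0   2   9  25  54 100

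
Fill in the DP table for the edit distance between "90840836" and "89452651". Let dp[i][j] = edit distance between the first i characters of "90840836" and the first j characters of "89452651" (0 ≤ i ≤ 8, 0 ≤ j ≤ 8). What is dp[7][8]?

7

   ''  8  9  4  5  2  6  5  1
''  0  1  2  3  4  5  6  7  8
 9  1  1  1  2  3  4  5  6  7
 0  2  2  2  2  3  4  5  6  7
 8  3  2  3  3  3  4  5  6  7
 4  4  3  3  3  4  4  5  6  7
 0  5  4  4  4  4  5  5  6  7
 8  6  5  5  5  5  5  6  6  7
 3  7  6  6  6  6  6  6  7  7
 6  8  7  7  7  7  7  6  7  8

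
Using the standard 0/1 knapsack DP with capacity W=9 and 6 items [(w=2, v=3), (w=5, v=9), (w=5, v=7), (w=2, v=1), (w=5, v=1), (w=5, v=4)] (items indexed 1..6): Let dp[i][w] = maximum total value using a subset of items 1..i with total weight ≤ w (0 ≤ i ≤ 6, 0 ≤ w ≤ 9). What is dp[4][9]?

i\w   0   1   2   3   4   5   6   7   8   9
  0   0   0   0   0   0   0   0   0   0   0
  1   0   0   3   3   3   3   3   3   3   3
  2   0   0   3   3   3   9   9  12  12  12
  3   0   0   3   3   3   9   9  12  12  12
  4   0   0   3   3   4   9   9  12  12  13
  5   0   0   3   3   4   9   9  12  12  13
  6   0   0   3   3   4   9   9  12  12  13

13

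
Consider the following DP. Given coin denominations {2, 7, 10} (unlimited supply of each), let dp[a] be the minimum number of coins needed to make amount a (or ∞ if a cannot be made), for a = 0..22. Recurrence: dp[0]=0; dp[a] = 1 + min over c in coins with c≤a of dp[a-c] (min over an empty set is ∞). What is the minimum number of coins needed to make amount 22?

 a  0  1  2  3  4  5  6  7  8  9 10 11 12 13 14 15 16 17 18 19 20 21 22
dp  0  -  1  -  2  -  3  1  4  2  1  3  2  4  2  5  3  2  4  3  2  3  3
(- denotes ∞ / unreachable)

3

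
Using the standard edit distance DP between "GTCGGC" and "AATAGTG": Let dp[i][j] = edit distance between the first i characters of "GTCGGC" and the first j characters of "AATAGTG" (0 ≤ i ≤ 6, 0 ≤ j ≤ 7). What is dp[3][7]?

5

   ''  A  A  T  A  G  T  G
''  0  1  2  3  4  5  6  7
 G  1  1  2  3  4  4  5  6
 T  2  2  2  2  3  4  4  5
 C  3  3  3  3  3  4  5  5
 G  4  4  4  4  4  3  4  5
 G  5  5  5  5  5  4  4  4
 C  6  6  6  6  6  5  5  5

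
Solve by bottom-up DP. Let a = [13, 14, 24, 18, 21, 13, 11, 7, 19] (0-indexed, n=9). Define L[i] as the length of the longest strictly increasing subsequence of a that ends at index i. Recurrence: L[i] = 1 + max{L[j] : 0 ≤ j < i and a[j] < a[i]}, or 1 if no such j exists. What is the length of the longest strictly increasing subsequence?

4

   i    0    1    2    3    4    5    6    7    8
a[i]   13   14   24   18   21   13   11    7   19
L[i]    1    2    3    3    4    1    1    1    4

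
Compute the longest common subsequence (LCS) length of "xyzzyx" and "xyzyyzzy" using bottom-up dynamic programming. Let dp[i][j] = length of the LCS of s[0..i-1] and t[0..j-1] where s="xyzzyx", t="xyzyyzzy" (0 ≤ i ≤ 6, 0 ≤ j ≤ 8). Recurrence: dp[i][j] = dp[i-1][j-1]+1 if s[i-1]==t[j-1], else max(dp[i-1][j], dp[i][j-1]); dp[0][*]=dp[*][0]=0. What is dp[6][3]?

3

   ''  x  y  z  y  y  z  z  y
''  0  0  0  0  0  0  0  0  0
 x  0  1  1  1  1  1  1  1  1
 y  0  1  2  2  2  2  2  2  2
 z  0  1  2  3  3  3  3  3  3
 z  0  1  2  3  3  3  4  4  4
 y  0  1  2  3  4  4  4  4  5
 x  0  1  2  3  4  4  4  4  5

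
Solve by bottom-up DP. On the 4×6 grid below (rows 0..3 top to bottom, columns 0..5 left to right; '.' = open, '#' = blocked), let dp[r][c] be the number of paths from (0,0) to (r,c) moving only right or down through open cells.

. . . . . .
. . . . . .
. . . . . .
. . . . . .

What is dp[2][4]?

r\c   0   1   2   3   4   5
  0   1   1   1   1   1   1
  1   1   2   3   4   5   6
  2   1   3   6  10  15  21
  3   1   4  10  20  35  56

15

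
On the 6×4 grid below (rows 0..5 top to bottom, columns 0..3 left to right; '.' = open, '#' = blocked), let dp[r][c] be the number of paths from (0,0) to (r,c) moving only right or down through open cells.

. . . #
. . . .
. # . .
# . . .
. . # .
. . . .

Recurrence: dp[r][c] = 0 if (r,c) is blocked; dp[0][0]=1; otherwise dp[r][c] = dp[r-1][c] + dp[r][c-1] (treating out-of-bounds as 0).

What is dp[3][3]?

9

r\c   0   1   2   3
  0   1   1   1   0
  1   1   2   3   3
  2   1   0   3   6
  3   0   0   3   9
  4   0   0   0   9
  5   0   0   0   9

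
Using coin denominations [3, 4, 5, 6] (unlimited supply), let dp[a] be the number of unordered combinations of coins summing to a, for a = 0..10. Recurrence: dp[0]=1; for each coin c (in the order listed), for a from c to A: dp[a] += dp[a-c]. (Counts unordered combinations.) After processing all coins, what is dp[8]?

2

after  coin     0     1     2     3     4     5     6     7     8     9    10
          3     1     0     0     1     0     0     1     0     0     1     0
          4     1     0     0     1     1     0     1     1     1     1     1
          5     1     0     0     1     1     1     1     1     2     2     2
          6     1     0     0     1     1     1     2     1     2     3     3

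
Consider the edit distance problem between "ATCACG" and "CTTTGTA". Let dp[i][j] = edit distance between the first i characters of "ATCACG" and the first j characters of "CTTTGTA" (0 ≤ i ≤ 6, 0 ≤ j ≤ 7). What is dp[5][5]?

4

   ''  C  T  T  T  G  T  A
''  0  1  2  3  4  5  6  7
 A  1  1  2  3  4  5  6  6
 T  2  2  1  2  3  4  5  6
 C  3  2  2  2  3  4  5  6
 A  4  3  3  3  3  4  5  5
 C  5  4  4  4  4  4  5  6
 G  6  5  5  5  5  4  5  6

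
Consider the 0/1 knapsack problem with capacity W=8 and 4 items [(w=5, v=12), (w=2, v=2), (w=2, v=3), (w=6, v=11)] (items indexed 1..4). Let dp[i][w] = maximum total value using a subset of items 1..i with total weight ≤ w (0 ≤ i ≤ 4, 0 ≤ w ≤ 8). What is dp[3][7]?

15

i\w   0   1   2   3   4   5   6   7   8
  0   0   0   0   0   0   0   0   0   0
  1   0   0   0   0   0  12  12  12  12
  2   0   0   2   2   2  12  12  14  14
  3   0   0   3   3   5  12  12  15  15
  4   0   0   3   3   5  12  12  15  15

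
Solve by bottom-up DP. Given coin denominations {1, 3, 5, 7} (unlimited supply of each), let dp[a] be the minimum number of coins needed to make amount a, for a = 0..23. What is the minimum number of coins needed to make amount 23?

 a  0  1  2  3  4  5  6  7  8  9 10 11 12 13 14 15 16 17 18 19 20 21 22 23
dp  0  1  2  1  2  1  2  1  2  3  2  3  2  3  2  3  4  3  4  3  4  3  4  5

5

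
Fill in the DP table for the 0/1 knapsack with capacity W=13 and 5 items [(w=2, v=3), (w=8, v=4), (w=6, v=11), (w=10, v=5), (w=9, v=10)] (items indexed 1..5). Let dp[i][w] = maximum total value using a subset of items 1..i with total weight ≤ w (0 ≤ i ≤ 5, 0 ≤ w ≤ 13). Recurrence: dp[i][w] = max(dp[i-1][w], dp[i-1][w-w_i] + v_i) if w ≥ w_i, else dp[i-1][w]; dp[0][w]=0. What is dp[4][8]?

i\w   0   1   2   3   4   5   6   7   8   9  10  11  12  13
  0   0   0   0   0   0   0   0   0   0   0   0   0   0   0
  1   0   0   3   3   3   3   3   3   3   3   3   3   3   3
  2   0   0   3   3   3   3   3   3   4   4   7   7   7   7
  3   0   0   3   3   3   3  11  11  14  14  14  14  14  14
  4   0   0   3   3   3   3  11  11  14  14  14  14  14  14
  5   0   0   3   3   3   3  11  11  14  14  14  14  14  14

14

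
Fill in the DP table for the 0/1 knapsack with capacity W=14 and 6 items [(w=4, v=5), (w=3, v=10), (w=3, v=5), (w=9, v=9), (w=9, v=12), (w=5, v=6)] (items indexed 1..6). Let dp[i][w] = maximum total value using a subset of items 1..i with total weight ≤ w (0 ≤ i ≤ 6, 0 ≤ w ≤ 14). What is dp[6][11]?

21

i\w   0   1   2   3   4   5   6   7   8   9  10  11  12  13  14
  0   0   0   0   0   0   0   0   0   0   0   0   0   0   0   0
  1   0   0   0   0   5   5   5   5   5   5   5   5   5   5   5
  2   0   0   0  10  10  10  10  15  15  15  15  15  15  15  15
  3   0   0   0  10  10  10  15  15  15  15  20  20  20  20  20
  4   0   0   0  10  10  10  15  15  15  15  20  20  20  20  20
  5   0   0   0  10  10  10  15  15  15  15  20  20  22  22  22
  6   0   0   0  10  10  10  15  15  16  16  20  21  22  22  22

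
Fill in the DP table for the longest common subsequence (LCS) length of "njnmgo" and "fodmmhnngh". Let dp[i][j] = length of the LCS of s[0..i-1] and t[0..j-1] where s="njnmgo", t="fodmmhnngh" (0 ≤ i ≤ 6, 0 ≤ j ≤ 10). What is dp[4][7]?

1

   ''  f  o  d  m  m  h  n  n  g  h
''  0  0  0  0  0  0  0  0  0  0  0
 n  0  0  0  0  0  0  0  1  1  1  1
 j  0  0  0  0  0  0  0  1  1  1  1
 n  0  0  0  0  0  0  0  1  2  2  2
 m  0  0  0  0  1  1  1  1  2  2  2
 g  0  0  0  0  1  1  1  1  2  3  3
 o  0  0  1  1  1  1  1  1  2  3  3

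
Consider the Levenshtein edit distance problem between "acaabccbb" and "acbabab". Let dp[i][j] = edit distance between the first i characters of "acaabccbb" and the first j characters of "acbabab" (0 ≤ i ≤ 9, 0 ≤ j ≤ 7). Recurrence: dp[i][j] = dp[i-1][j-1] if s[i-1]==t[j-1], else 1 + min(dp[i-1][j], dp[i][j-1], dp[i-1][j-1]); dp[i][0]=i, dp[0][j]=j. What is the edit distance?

4

   ''  a  c  b  a  b  a  b
''  0  1  2  3  4  5  6  7
 a  1  0  1  2  3  4  5  6
 c  2  1  0  1  2  3  4  5
 a  3  2  1  1  1  2  3  4
 a  4  3  2  2  1  2  2  3
 b  5  4  3  2  2  1  2  2
 c  6  5  4  3  3  2  2  3
 c  7  6  5  4  4  3  3  3
 b  8  7  6  5  5  4  4  3
 b  9  8  7  6  6  5  5  4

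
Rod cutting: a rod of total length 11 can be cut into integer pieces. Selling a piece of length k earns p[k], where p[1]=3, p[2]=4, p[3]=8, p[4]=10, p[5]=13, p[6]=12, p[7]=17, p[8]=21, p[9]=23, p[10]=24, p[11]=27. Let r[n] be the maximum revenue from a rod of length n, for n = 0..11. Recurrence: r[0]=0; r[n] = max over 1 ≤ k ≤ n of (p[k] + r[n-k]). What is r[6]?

18

   n    0    1    2    3    4    5    6    7    8    9   10   11
r[n]    0    3    6    9   12   15   18   21   24   27   30   33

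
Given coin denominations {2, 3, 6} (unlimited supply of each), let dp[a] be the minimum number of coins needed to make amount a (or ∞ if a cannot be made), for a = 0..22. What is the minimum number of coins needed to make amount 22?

5

 a  0  1  2  3  4  5  6  7  8  9 10 11 12 13 14 15 16 17 18 19 20 21 22
dp  0  -  1  1  2  2  1  3  2  2  3  3  2  4  3  3  4  4  3  5  4  4  5
(- denotes ∞ / unreachable)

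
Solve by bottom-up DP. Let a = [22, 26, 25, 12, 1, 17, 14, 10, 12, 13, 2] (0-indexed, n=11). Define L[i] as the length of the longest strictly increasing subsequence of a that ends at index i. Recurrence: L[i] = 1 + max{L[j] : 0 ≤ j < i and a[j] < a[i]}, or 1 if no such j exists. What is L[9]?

   i    0    1    2    3    4    5    6    7    8    9   10
a[i]   22   26   25   12    1   17   14   10   12   13    2
L[i]    1    2    2    1    1    2    2    2    3    4    2

4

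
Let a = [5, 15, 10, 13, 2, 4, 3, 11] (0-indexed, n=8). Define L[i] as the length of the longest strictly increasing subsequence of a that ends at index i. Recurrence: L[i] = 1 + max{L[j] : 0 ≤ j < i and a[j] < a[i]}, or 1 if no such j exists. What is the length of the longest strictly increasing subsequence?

   i    0    1    2    3    4    5    6    7
a[i]    5   15   10   13    2    4    3   11
L[i]    1    2    2    3    1    2    2    3

3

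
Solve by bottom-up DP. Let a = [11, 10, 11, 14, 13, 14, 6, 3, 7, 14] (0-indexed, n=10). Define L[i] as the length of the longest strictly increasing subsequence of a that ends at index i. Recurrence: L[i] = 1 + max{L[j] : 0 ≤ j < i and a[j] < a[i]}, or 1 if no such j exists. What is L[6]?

1

   i    0    1    2    3    4    5    6    7    8    9
a[i]   11   10   11   14   13   14    6    3    7   14
L[i]    1    1    2    3    3    4    1    1    2    4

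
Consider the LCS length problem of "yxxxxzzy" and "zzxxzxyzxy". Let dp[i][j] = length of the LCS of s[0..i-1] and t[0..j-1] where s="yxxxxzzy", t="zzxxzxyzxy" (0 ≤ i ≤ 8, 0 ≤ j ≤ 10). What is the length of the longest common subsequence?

5

   ''  z  z  x  x  z  x  y  z  x  y
''  0  0  0  0  0  0  0  0  0  0  0
 y  0  0  0  0  0  0  0  1  1  1  1
 x  0  0  0  1  1  1  1  1  1  2  2
 x  0  0  0  1  2  2  2  2  2  2  2
 x  0  0  0  1  2  2  3  3  3  3  3
 x  0  0  0  1  2  2  3  3  3  4  4
 z  0  1  1  1  2  3  3  3  4  4  4
 z  0  1  2  2  2  3  3  3  4  4  4
 y  0  1  2  2  2  3  3  4  4  4  5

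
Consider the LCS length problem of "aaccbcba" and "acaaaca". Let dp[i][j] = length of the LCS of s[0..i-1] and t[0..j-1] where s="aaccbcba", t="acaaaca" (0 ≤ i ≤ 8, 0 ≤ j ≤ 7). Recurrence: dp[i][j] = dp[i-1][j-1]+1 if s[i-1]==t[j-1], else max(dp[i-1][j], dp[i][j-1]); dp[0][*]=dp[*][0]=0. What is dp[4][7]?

3

   ''  a  c  a  a  a  c  a
''  0  0  0  0  0  0  0  0
 a  0  1  1  1  1  1  1  1
 a  0  1  1  2  2  2  2  2
 c  0  1  2  2  2  2  3  3
 c  0  1  2  2  2  2  3  3
 b  0  1  2  2  2  2  3  3
 c  0  1  2  2  2  2  3  3
 b  0  1  2  2  2  2  3  3
 a  0  1  2  3  3  3  3  4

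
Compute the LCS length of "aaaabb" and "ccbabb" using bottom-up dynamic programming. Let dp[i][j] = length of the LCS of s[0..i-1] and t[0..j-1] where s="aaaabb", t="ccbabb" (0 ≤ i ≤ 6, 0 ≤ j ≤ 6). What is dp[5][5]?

2

   ''  c  c  b  a  b  b
''  0  0  0  0  0  0  0
 a  0  0  0  0  1  1  1
 a  0  0  0  0  1  1  1
 a  0  0  0  0  1  1  1
 a  0  0  0  0  1  1  1
 b  0  0  0  1  1  2  2
 b  0  0  0  1  1  2  3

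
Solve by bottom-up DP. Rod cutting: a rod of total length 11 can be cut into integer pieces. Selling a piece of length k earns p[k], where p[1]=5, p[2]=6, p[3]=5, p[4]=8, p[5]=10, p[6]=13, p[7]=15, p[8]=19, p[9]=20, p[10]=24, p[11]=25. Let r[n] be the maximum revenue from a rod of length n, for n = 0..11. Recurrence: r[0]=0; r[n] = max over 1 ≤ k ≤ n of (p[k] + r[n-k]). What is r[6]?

   n    0    1    2    3    4    5    6    7    8    9   10   11
r[n]    0    5   10   15   20   25   30   35   40   45   50   55

30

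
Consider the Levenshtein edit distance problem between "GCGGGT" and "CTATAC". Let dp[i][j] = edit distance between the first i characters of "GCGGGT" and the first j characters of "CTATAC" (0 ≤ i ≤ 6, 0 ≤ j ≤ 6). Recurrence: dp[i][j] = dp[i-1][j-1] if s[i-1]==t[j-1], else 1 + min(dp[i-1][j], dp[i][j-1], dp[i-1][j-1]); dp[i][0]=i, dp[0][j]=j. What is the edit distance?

6

   ''  C  T  A  T  A  C
''  0  1  2  3  4  5  6
 G  1  1  2  3  4  5  6
 C  2  1  2  3  4  5  5
 G  3  2  2  3  4  5  6
 G  4  3  3  3  4  5  6
 G  5  4  4  4  4  5  6
 T  6  5  4  5  4  5  6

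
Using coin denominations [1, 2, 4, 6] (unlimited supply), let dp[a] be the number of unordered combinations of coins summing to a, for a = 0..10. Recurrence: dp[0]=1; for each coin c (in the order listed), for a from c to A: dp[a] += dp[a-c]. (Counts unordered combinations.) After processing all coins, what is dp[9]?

after  coin     0     1     2     3     4     5     6     7     8     9    10
          1     1     1     1     1     1     1     1     1     1     1     1
          2     1     1     2     2     3     3     4     4     5     5     6
          4     1     1     2     2     4     4     6     6     9     9    12
          6     1     1     2     2     4     4     7     7    11    11    16

11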